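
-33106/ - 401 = 33106/401 = 82.56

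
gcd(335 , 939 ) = 1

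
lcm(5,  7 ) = 35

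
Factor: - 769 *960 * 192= - 141742080  =  - 2^12*3^2*5^1 * 769^1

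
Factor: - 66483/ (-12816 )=2^( - 4)*83^1 = 83/16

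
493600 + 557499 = 1051099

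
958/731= 1+227/731=1.31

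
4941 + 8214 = 13155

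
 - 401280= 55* ( - 7296)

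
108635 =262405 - 153770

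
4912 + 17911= 22823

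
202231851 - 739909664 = - 537677813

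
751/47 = 751/47 = 15.98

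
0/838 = 0= 0.00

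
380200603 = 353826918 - -26373685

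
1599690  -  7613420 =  - 6013730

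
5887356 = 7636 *771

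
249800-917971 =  - 668171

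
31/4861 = 31/4861 = 0.01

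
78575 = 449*175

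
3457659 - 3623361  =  -165702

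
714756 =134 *5334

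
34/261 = 34/261 = 0.13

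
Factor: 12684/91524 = 7^1*29^(-1 ) * 151^1*263^(-1) = 1057/7627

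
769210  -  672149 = 97061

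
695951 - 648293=47658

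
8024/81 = 8024/81 = 99.06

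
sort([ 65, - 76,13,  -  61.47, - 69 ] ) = [ - 76,  -  69, - 61.47,13,65 ] 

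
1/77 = 1/77 = 0.01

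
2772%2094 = 678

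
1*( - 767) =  - 767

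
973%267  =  172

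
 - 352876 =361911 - 714787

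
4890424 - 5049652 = -159228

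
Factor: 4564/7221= 2^2 * 3^(-1)*7^1 * 29^( - 1)*83^(-1)*163^1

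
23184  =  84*276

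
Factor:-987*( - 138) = 2^1*3^2*7^1*23^1*47^1 = 136206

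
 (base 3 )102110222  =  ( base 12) 4A15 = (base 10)8369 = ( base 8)20261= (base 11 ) 6319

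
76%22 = 10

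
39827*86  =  3425122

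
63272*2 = 126544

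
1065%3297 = 1065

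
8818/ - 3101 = - 3 + 485/3101 = - 2.84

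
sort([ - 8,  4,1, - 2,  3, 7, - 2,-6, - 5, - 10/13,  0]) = [-8, - 6,-5, - 2, - 2, - 10/13, 0, 1,3,4, 7]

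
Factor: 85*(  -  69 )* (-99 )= 3^3*5^1 * 11^1*17^1*23^1 = 580635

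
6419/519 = 6419/519 = 12.37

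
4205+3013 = 7218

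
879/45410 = 879/45410=0.02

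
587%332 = 255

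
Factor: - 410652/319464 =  - 671/522 = -2^( - 1)*3^( - 2)*11^1*29^(  -  1)*61^1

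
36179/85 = 425+54/85 =425.64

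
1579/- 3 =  - 527 + 2/3 = - 526.33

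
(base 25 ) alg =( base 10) 6791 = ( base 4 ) 1222013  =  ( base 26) a15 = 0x1a87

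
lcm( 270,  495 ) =2970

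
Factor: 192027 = 3^1*11^2 * 23^2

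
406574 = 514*791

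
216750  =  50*4335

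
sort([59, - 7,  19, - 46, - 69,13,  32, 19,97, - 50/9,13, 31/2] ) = [ - 69, - 46,-7 , - 50/9, 13,13  ,  31/2, 19 , 19 , 32,59,97] 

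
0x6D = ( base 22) 4L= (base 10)109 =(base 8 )155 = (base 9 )131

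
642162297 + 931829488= 1573991785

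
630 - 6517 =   -  5887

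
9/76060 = 9/76060= 0.00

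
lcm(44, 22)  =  44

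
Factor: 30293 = 30293^1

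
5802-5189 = 613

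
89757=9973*9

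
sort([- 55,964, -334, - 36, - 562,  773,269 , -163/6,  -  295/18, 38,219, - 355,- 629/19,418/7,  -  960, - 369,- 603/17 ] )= [ - 960, - 562,  -  369, - 355,-334,-55,  -  36,-603/17 , -629/19,  -  163/6 , - 295/18, 38,418/7,219,269,773,964]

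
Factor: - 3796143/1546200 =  - 2^( - 3)*3^ ( - 1)*5^(- 2)*13^1 * 19^1*47^1*109^1*859^( - 1 ) = -1265381/515400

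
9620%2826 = 1142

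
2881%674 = 185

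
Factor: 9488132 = 2^2*37^1 * 64109^1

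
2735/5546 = 2735/5546 = 0.49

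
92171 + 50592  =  142763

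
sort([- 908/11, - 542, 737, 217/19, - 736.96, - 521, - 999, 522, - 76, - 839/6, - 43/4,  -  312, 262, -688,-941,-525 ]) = [-999, - 941 , - 736.96, - 688, - 542, - 525 , - 521, - 312,-839/6, - 908/11, - 76, - 43/4, 217/19, 262,522, 737]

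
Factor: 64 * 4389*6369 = 1789026624=2^6*3^2*7^1*11^2*19^1*193^1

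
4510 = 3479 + 1031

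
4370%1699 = 972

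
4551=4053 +498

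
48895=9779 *5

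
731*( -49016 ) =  - 35830696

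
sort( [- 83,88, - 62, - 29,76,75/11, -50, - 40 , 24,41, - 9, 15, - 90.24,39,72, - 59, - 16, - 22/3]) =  [ - 90.24, - 83, - 62, - 59, - 50,-40, - 29, - 16,-9, - 22/3,75/11,  15, 24,39, 41 , 72,76, 88] 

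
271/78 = 271/78=3.47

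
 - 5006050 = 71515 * ( - 70 )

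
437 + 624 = 1061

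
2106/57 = 702/19  =  36.95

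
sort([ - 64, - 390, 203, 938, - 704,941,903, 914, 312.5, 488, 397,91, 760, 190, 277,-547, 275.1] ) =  [ - 704, - 547, - 390,-64,  91, 190,203, 275.1,277, 312.5, 397,488, 760,903  ,  914,  938, 941 ]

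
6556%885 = 361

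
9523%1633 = 1358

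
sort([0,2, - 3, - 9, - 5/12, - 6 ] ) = [  -  9, - 6, - 3 ,- 5/12, 0,  2]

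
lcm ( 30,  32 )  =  480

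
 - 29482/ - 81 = 363 + 79/81 =363.98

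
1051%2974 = 1051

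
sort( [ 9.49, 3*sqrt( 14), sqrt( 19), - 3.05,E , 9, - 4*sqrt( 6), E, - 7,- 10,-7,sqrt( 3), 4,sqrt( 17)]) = [ - 10, - 4 *sqrt( 6), - 7, -7,  -  3.05,sqrt (3 ),E,E, 4,sqrt ( 17), sqrt( 19),9,9.49, 3*sqrt (14)]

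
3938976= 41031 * 96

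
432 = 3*144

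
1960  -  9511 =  - 7551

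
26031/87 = 299 + 6/29 =299.21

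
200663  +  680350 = 881013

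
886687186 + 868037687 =1754724873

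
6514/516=12 + 161/258 = 12.62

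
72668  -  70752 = 1916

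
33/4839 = 11/1613   =  0.01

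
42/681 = 14/227 = 0.06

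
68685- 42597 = 26088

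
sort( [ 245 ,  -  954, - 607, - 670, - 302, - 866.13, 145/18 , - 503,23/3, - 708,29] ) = [ - 954,  -  866.13, - 708, - 670, - 607, - 503, - 302,23/3,145/18, 29, 245] 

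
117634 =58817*2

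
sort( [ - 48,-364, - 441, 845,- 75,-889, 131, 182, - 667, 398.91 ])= [ - 889, - 667, - 441, - 364,-75, - 48, 131, 182,  398.91  ,  845 ] 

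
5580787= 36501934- 30921147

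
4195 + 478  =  4673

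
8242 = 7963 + 279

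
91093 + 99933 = 191026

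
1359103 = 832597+526506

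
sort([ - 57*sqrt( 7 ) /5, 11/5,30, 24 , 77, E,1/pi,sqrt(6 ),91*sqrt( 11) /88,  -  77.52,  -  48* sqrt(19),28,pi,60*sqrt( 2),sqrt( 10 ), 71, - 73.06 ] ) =[ - 48*sqrt( 19) , - 77.52, - 73.06, - 57*sqrt(7)/5, 1/pi,11/5, sqrt(6), E,pi , sqrt(10), 91*sqrt(11 ) /88 , 24, 28,30,71, 77,60*sqrt(2 )]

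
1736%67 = 61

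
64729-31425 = 33304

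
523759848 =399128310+124631538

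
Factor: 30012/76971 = 2^2*41^1*61^1*25657^( - 1) = 10004/25657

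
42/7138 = 21/3569 = 0.01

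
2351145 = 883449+1467696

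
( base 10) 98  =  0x62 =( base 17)5d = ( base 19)53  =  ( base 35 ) 2s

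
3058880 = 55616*55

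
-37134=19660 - 56794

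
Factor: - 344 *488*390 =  - 2^7 *3^1 * 5^1*13^1*43^1*61^1 = - 65470080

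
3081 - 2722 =359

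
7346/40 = 183 + 13/20 = 183.65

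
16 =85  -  69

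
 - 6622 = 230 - 6852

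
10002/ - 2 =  - 5001/1=-5001.00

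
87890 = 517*170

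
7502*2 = 15004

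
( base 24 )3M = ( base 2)1011110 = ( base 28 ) 3a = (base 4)1132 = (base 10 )94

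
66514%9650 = 8614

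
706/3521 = 706/3521 = 0.20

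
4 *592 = 2368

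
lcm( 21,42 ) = 42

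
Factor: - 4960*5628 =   -  2^7*3^1*5^1*7^1*31^1*67^1  =  - 27914880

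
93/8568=31/2856 = 0.01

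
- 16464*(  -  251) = 4132464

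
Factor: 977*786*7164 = 5501393208 = 2^3*3^3*131^1*199^1*977^1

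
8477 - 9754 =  - 1277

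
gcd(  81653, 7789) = 1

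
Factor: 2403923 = 211^1*11393^1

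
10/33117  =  10/33117 = 0.00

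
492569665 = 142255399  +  350314266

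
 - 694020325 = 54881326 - 748901651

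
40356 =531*76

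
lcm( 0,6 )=0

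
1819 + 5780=7599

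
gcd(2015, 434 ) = 31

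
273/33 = 91/11  =  8.27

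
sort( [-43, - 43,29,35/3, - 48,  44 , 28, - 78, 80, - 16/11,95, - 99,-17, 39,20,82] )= [- 99, - 78 , - 48, - 43, - 43, - 17,-16/11,35/3,20,28, 29,39, 44,80,  82,95]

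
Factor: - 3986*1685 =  - 6716410=   - 2^1*5^1*337^1* 1993^1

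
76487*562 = 42985694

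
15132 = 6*2522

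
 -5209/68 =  - 77  +  27/68  =  - 76.60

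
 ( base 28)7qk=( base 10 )6236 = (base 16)185c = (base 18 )1148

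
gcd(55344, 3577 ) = 1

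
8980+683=9663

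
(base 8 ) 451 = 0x129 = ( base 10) 297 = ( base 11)250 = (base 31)9I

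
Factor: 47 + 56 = 103 = 103^1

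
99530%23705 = 4710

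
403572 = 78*5174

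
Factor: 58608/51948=2^2*3^( - 1 ) * 11^1*13^( - 1)= 44/39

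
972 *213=207036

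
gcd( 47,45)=1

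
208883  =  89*2347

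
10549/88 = 959/8 = 119.88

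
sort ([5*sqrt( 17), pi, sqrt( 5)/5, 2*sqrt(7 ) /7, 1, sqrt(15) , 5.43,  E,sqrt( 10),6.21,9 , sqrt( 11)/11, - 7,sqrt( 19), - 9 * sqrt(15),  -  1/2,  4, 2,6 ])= [ - 9 * sqrt( 15 ), - 7, - 1/2, sqrt ( 11 ) /11,  sqrt (5 )/5, 2 *sqrt(7) /7, 1, 2,E, pi,sqrt(  10),sqrt( 15),4, sqrt(19 ), 5.43, 6,6.21, 9, 5*sqrt(17) ] 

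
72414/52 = 1392+15/26  =  1392.58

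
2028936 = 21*96616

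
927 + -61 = 866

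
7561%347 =274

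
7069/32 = 7069/32 = 220.91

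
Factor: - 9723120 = - 2^4*  3^1*5^1 * 11^1*29^1*127^1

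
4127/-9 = - 459 + 4/9= - 458.56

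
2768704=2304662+464042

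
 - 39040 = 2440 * ( - 16 ) 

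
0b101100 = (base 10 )44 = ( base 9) 48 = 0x2C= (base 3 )1122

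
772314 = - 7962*( - 97 )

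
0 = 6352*0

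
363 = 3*121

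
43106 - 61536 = -18430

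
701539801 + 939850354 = 1641390155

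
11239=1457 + 9782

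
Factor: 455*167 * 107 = 8130395= 5^1*7^1*13^1 * 107^1*167^1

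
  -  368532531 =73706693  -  442239224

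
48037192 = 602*79796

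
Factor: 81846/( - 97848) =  - 2^(  -  2 )*3^( - 2)*151^(  -  1 )*4547^1 = - 4547/5436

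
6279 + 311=6590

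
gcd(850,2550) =850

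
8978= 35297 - 26319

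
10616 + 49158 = 59774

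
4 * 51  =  204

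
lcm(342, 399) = 2394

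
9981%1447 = 1299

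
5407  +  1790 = 7197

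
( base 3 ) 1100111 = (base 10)985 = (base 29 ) 14s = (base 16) 3D9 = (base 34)sx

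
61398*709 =43531182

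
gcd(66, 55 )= 11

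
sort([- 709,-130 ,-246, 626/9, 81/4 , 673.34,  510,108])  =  [- 709 ,  -  246, - 130,81/4,  626/9, 108, 510 , 673.34] 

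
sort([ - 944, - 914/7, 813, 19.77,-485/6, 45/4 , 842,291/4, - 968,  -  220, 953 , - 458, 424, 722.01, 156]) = [ - 968,  -  944, - 458,-220, - 914/7,-485/6, 45/4, 19.77,291/4, 156, 424, 722.01, 813,842,953 ] 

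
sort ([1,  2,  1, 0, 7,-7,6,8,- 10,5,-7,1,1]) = [ - 10 ,  -  7,- 7,0,  1,1,  1,1,2, 5,6 , 7, 8]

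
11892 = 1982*6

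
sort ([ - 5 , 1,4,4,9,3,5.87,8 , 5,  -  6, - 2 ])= [ - 6, - 5, - 2,1,3, 4 , 4, 5, 5.87, 8,9] 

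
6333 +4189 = 10522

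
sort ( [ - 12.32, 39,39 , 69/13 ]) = [ - 12.32,69/13,39,39 ]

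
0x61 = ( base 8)141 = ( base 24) 41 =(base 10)97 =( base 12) 81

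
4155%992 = 187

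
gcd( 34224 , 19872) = 1104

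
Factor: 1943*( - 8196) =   -  15924828 = - 2^2*3^1*29^1*67^1*683^1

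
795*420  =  333900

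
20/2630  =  2/263  =  0.01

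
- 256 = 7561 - 7817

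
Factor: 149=149^1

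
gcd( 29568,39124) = 4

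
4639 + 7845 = 12484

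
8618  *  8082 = 69650676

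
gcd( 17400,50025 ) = 2175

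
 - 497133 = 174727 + -671860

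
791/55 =14 + 21/55 = 14.38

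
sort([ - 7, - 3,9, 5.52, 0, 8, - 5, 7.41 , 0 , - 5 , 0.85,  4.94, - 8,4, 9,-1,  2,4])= [ - 8, - 7, - 5, - 5, - 3,- 1 , 0,0, 0.85,  2, 4,  4 , 4.94, 5.52, 7.41, 8,9,9]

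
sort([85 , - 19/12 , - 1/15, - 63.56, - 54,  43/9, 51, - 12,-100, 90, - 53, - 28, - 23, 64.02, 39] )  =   [ - 100 , - 63.56 , - 54 ,-53, - 28 , - 23, - 12,  -  19/12, - 1/15, 43/9 , 39,51, 64.02 , 85, 90 ]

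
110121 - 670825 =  - 560704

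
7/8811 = 7/8811  =  0.00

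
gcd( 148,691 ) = 1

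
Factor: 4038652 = 2^2*73^1 * 13831^1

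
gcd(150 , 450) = 150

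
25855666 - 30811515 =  - 4955849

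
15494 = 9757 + 5737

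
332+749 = 1081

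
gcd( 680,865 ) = 5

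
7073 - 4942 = 2131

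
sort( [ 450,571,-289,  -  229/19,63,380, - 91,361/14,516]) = [-289,-91,  -  229/19 , 361/14,  63,380,450 , 516,  571]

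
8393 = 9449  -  1056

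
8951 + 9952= 18903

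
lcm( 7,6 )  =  42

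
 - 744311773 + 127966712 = -616345061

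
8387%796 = 427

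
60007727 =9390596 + 50617131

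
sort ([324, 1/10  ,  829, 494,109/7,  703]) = [1/10,  109/7,324,494, 703,829]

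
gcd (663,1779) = 3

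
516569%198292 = 119985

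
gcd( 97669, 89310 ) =13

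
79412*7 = 555884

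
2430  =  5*486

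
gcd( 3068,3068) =3068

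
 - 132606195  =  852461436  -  985067631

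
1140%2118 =1140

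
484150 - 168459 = 315691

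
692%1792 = 692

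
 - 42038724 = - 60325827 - - 18287103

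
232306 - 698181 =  - 465875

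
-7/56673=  - 7/56673 =- 0.00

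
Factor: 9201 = 3^1*3067^1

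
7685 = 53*145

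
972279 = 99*9821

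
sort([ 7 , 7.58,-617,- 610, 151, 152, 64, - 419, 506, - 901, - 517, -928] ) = [ - 928,-901, - 617, - 610, - 517, - 419,  7, 7.58,64,151, 152,  506]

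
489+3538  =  4027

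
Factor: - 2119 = -13^1*163^1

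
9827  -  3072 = 6755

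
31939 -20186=11753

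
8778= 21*418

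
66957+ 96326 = 163283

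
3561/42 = 84  +  11/14 = 84.79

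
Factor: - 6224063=  -  6224063^1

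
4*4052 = 16208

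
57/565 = 57/565 = 0.10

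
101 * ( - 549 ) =-55449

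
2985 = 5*597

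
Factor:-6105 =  - 3^1*5^1*11^1*37^1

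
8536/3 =8536/3 = 2845.33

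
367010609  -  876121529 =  - 509110920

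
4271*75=320325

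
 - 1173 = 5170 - 6343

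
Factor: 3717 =3^2*7^1*59^1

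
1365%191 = 28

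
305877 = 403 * 759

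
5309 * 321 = 1704189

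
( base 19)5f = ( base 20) 5A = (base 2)1101110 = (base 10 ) 110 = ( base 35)35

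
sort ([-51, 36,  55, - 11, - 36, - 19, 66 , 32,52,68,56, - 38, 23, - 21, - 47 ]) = [-51, - 47,-38, -36, - 21, - 19, - 11, 23,32,  36, 52, 55, 56,66,68]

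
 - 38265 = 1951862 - 1990127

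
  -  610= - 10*61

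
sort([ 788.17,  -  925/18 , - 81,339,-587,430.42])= [ - 587,-81, - 925/18, 339,430.42, 788.17 ]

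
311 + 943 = 1254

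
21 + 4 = 25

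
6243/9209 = 6243/9209 = 0.68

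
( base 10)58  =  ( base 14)42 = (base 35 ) 1n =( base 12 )4A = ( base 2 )111010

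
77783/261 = 298 + 5/261 = 298.02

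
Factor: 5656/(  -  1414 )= - 4= - 2^2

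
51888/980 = 12972/245=52.95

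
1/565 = 1/565 = 0.00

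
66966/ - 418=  -161 + 166/209=- 160.21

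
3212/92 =34 + 21/23 = 34.91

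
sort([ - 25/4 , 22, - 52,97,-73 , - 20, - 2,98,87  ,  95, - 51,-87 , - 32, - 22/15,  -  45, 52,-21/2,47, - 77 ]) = [- 87,-77, - 73,  -  52, - 51, - 45,-32 ,- 20,-21/2, - 25/4, - 2, - 22/15, 22,47,52,87,95,97, 98 ] 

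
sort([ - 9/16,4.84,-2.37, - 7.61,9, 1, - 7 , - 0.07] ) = [ - 7.61, - 7 , - 2.37 , - 9/16 , - 0.07,1,  4.84,9]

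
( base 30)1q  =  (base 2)111000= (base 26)24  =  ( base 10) 56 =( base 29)1R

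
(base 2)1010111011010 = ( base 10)5594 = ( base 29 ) 6iq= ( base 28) 73M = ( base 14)2078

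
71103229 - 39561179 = 31542050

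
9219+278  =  9497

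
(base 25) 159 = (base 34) MB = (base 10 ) 759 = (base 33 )n0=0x2f7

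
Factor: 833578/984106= 416789/492053 = 17^1*24517^1*492053^( - 1)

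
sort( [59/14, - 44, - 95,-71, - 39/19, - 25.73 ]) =[ - 95, - 71 ,- 44, - 25.73 , - 39/19, 59/14 ] 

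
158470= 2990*53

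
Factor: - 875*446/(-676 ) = 2^(-1 ) * 5^3 * 7^1*13^( - 2 )*223^1 = 195125/338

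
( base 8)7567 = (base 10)3959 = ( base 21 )8kb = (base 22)83L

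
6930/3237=2 + 152/1079 = 2.14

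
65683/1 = 65683 = 65683.00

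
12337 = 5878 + 6459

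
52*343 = 17836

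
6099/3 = 2033= 2033.00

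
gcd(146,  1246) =2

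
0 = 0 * 85768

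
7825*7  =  54775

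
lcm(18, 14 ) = 126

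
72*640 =46080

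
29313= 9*3257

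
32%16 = 0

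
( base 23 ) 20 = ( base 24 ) 1m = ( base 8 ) 56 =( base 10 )46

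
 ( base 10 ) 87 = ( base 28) 33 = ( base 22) 3L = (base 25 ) 3c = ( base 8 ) 127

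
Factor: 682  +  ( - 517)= 165 = 3^1*5^1*11^1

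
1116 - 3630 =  - 2514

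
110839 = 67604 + 43235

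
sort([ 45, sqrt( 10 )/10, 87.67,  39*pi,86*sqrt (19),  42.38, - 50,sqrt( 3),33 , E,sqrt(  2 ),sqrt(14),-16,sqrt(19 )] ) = [-50, - 16,sqrt(10)/10,sqrt(2 ), sqrt( 3),  E,sqrt( 14),sqrt( 19),  33, 42.38 , 45, 87.67,39 *pi,86*sqrt ( 19 )]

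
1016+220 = 1236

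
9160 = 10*916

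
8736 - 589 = 8147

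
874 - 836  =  38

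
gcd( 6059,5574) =1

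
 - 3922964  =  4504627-8427591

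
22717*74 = 1681058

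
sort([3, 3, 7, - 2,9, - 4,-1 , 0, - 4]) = [-4, - 4,-2, - 1,0, 3, 3, 7,9] 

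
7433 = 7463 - 30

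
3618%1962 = 1656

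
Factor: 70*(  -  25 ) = -2^1*5^3 * 7^1 = - 1750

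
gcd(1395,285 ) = 15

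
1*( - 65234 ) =-65234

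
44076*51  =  2247876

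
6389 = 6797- 408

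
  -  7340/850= - 9 + 31/85 = -8.64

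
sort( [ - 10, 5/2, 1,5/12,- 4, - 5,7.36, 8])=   [-10, - 5, -4, 5/12,1,5/2,7.36,  8]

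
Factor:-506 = -2^1*11^1*23^1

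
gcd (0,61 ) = 61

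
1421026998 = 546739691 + 874287307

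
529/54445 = 529/54445  =  0.01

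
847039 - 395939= 451100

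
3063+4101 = 7164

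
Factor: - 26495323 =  - 181^1*146383^1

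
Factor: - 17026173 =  - 3^3*47^1*13417^1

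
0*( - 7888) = 0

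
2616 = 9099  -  6483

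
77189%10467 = 3920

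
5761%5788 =5761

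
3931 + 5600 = 9531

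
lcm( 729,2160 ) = 58320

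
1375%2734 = 1375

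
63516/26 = 2442 + 12/13 = 2442.92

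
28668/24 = 2389/2 = 1194.50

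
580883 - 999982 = - 419099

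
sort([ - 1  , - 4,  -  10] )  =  [ - 10 , -4, - 1 ]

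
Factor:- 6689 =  - 6689^1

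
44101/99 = 44101/99 = 445.46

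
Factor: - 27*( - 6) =2^1*3^4 =162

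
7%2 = 1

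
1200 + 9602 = 10802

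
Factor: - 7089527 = - 17^1*  19^1*47^1 *467^1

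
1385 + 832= 2217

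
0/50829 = 0 = 0.00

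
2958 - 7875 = -4917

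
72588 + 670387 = 742975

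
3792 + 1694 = 5486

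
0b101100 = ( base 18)28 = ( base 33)1B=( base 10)44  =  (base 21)22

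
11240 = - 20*( - 562)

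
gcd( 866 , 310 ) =2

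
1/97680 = 1/97680= 0.00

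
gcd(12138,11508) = 42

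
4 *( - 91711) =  - 366844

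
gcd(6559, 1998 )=1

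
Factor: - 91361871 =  - 3^3*3383773^1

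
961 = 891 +70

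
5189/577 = 8 + 573/577=8.99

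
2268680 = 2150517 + 118163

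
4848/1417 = 3 + 597/1417 = 3.42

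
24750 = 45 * 550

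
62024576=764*81184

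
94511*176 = 16633936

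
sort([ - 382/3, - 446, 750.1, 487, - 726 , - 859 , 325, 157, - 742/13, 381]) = [ - 859, -726, - 446, - 382/3, - 742/13,  157,325, 381, 487,  750.1]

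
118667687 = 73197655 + 45470032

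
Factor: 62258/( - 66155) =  - 2^1*5^( - 1)*7^1*101^( - 1)*131^( - 1 )*4447^1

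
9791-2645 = 7146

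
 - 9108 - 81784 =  - 90892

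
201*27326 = 5492526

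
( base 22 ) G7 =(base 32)b7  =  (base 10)359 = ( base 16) 167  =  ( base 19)ih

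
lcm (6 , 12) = 12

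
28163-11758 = 16405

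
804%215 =159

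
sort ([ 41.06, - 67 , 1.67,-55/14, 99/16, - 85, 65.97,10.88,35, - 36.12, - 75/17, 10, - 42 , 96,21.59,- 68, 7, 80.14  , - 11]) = [ - 85, - 68, - 67, - 42,-36.12, - 11, - 75/17, - 55/14,1.67, 99/16, 7,  10, 10.88, 21.59, 35, 41.06,65.97,80.14 , 96 ] 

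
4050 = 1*4050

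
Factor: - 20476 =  - 2^2*5119^1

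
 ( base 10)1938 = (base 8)3622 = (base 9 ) 2583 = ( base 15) 893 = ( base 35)1KD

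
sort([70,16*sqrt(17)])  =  [16*sqrt(17), 70]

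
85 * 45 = 3825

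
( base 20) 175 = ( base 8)1041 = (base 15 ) 265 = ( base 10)545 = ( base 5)4140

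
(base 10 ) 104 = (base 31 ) 3B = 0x68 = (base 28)3k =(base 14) 76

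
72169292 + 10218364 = 82387656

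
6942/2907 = 2314/969 =2.39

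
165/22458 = 55/7486 = 0.01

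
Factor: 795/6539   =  3^1 * 5^1* 13^(-1)*53^1 * 503^ (- 1 )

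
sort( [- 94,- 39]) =[ - 94,- 39]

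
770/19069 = 770/19069 =0.04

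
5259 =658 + 4601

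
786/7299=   262/2433 = 0.11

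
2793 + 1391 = 4184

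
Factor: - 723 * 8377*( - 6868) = 41596529628 =2^2*3^1 * 17^1*101^1 * 241^1 * 8377^1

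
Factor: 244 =2^2*61^1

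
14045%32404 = 14045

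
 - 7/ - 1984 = 7/1984=0.00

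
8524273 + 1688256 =10212529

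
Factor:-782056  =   - 2^3*11^1 * 8887^1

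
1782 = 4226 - 2444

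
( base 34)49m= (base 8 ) 11530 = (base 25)7n2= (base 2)1001101011000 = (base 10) 4952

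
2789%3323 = 2789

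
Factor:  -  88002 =-2^1*3^2*4889^1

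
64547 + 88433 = 152980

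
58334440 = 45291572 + 13042868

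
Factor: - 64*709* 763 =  - 2^6*7^1*109^1 * 709^1= - 34621888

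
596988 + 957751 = 1554739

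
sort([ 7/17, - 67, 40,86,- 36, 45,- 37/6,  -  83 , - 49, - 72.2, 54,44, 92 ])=[ - 83 ,-72.2, - 67, - 49, - 36, - 37/6,7/17, 40,44, 45, 54,86,92]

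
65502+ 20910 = 86412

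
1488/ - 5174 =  - 744/2587 = -0.29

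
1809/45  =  40 + 1/5 = 40.20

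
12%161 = 12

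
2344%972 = 400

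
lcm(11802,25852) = 542892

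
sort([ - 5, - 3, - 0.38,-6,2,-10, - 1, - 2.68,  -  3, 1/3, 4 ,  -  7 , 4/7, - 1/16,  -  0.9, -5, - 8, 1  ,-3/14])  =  [ - 10, - 8,  -  7, - 6,  -  5,  -  5, - 3, - 3, -2.68, - 1, - 0.9,  -  0.38,- 3/14,  -  1/16,1/3, 4/7, 1, 2,4 ]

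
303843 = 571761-267918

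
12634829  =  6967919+5666910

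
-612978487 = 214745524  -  827724011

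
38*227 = 8626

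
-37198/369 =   -  101 +71/369 = - 100.81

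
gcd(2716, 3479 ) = 7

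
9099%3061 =2977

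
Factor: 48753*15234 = 742703202 = 2^1*3^3*2539^1 * 5417^1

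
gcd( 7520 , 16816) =16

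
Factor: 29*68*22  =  43384= 2^3*11^1*17^1*29^1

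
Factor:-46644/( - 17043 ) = 52/19  =  2^2*13^1* 19^( - 1 )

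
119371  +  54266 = 173637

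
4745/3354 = 365/258 = 1.41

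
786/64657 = 786/64657 = 0.01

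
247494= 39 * 6346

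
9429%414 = 321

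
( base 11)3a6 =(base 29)gf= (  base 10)479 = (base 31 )fe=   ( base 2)111011111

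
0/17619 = 0 = 0.00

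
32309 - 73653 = - 41344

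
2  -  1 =1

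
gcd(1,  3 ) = 1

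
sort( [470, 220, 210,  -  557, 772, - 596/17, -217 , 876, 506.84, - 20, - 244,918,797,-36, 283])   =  [ - 557 , - 244,- 217,  -  36, - 596/17, - 20, 210,220,283,470, 506.84, 772,797, 876, 918 ] 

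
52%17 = 1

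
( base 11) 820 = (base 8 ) 1736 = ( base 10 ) 990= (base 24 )1H6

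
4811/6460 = 283/380 = 0.74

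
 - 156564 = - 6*26094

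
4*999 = 3996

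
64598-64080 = 518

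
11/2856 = 11/2856 = 0.00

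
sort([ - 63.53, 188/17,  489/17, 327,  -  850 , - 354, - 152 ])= [ - 850, - 354, -152, - 63.53,188/17,489/17,327]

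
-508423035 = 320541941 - 828964976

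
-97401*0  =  0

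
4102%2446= 1656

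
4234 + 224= 4458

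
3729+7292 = 11021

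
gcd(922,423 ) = 1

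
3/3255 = 1/1085=0.00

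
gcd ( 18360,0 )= 18360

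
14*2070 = 28980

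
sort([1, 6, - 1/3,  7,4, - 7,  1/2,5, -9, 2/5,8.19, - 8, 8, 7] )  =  [ - 9,-8,- 7,  -  1/3, 2/5, 1/2,1, 4, 5 , 6, 7, 7, 8, 8.19] 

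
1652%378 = 140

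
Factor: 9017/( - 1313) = -13^( - 1)*71^1 *101^ ( - 1 )*127^1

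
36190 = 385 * 94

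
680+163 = 843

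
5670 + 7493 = 13163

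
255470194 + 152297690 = 407767884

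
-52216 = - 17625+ - 34591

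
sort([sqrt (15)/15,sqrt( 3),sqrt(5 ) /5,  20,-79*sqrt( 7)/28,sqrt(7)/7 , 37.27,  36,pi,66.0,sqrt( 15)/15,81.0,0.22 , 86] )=[ - 79 * sqrt ( 7)/28,  0.22,sqrt(15)/15,sqrt( 15) /15, sqrt(7 ) /7, sqrt( 5)/5,sqrt( 3 ), pi, 20,36,37.27,66.0,81.0,86 ]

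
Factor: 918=2^1 * 3^3*17^1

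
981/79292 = 981/79292 = 0.01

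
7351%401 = 133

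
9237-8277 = 960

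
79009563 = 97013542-18003979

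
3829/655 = 5 + 554/655 = 5.85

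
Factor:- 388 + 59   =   - 7^1*47^1 = - 329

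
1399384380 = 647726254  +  751658126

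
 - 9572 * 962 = -9208264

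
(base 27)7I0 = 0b1010111010101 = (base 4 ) 1113111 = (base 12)3299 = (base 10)5589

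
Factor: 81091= 83^1* 977^1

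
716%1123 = 716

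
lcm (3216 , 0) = 0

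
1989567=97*20511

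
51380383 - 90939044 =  - 39558661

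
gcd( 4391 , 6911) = 1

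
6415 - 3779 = 2636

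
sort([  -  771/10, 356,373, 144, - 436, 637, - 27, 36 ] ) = [  -  436, - 771/10, - 27, 36, 144, 356, 373, 637] 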